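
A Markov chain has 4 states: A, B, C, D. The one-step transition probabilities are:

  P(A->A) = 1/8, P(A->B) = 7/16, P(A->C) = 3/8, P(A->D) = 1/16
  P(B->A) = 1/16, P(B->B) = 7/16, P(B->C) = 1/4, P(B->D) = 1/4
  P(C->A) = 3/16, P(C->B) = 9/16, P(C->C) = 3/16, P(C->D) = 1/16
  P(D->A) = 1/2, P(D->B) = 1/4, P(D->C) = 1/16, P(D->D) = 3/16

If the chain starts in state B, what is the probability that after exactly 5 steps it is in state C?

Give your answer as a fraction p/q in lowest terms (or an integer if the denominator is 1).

Answer: 118973/524288

Derivation:
Computing P^5 by repeated multiplication:
P^1 =
  A: [1/8, 7/16, 3/8, 1/16]
  B: [1/16, 7/16, 1/4, 1/4]
  C: [3/16, 9/16, 3/16, 1/16]
  D: [1/2, 1/4, 1/16, 3/16]
P^2 =
  A: [37/256, 121/256, 59/256, 39/256]
  B: [53/256, 27/64, 25/128, 45/256]
  C: [1/8, 115/256, 1/4, 45/256]
  D: [47/256, 105/256, 35/128, 17/128]
P^3 =
  A: [171/1024, 1793/4096, 461/2048, 697/4096]
  B: [181/1024, 1757/4096, 945/4096, 335/2048]
  C: [731/4096, 1785/4096, 889/4096, 691/4096]
  D: [681/4096, 915/2048, 473/2048, 639/4096]
P^4 =
  A: [11503/65536, 28425/65536, 14739/65536, 10869/65536]
  B: [1425/8192, 3569/8192, 14877/65536, 10707/65536]
  C: [5721/32768, 28377/65536, 3721/16384, 10833/65536]
  D: [5571/32768, 28647/65536, 14883/65536, 679/4096]
P^5 =
  A: [22825/131072, 455623/1048576, 59451/262144, 172549/1048576]
  B: [181639/1048576, 456385/1048576, 118973/524288, 86303/524288]
  C: [182577/1048576, 456021/1048576, 237645/1048576, 172333/1048576]
  D: [45623/262144, 227963/524288, 236953/1048576, 173205/1048576]

(P^5)[B -> C] = 118973/524288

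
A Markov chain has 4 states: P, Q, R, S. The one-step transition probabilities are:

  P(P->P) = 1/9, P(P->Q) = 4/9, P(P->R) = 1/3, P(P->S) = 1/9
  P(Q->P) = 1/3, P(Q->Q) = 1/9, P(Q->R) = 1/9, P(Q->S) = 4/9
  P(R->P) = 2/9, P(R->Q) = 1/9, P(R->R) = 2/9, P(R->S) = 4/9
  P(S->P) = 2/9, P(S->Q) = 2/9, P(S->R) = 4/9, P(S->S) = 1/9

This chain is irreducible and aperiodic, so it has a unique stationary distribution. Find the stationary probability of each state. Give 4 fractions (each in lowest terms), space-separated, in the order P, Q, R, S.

Answer: 232/1047 226/1047 298/1047 97/349

Derivation:
The stationary distribution satisfies pi = pi * P, i.e.:
  pi_P = 1/9*pi_P + 1/3*pi_Q + 2/9*pi_R + 2/9*pi_S
  pi_Q = 4/9*pi_P + 1/9*pi_Q + 1/9*pi_R + 2/9*pi_S
  pi_R = 1/3*pi_P + 1/9*pi_Q + 2/9*pi_R + 4/9*pi_S
  pi_S = 1/9*pi_P + 4/9*pi_Q + 4/9*pi_R + 1/9*pi_S
with normalization: pi_P + pi_Q + pi_R + pi_S = 1.

Using the first 3 balance equations plus normalization, the linear system A*pi = b is:
  [-8/9, 1/3, 2/9, 2/9] . pi = 0
  [4/9, -8/9, 1/9, 2/9] . pi = 0
  [1/3, 1/9, -7/9, 4/9] . pi = 0
  [1, 1, 1, 1] . pi = 1

Solving yields:
  pi_P = 232/1047
  pi_Q = 226/1047
  pi_R = 298/1047
  pi_S = 97/349

Verification (pi * P):
  232/1047*1/9 + 226/1047*1/3 + 298/1047*2/9 + 97/349*2/9 = 232/1047 = pi_P  (ok)
  232/1047*4/9 + 226/1047*1/9 + 298/1047*1/9 + 97/349*2/9 = 226/1047 = pi_Q  (ok)
  232/1047*1/3 + 226/1047*1/9 + 298/1047*2/9 + 97/349*4/9 = 298/1047 = pi_R  (ok)
  232/1047*1/9 + 226/1047*4/9 + 298/1047*4/9 + 97/349*1/9 = 97/349 = pi_S  (ok)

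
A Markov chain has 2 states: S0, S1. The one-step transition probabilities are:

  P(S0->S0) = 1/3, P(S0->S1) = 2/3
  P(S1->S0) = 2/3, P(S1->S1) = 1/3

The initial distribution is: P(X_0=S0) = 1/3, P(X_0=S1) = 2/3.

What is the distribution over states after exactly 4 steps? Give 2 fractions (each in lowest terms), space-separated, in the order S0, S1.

Answer: 121/243 122/243

Derivation:
Propagating the distribution step by step (d_{t+1} = d_t * P):
d_0 = (S0=1/3, S1=2/3)
  d_1[S0] = 1/3*1/3 + 2/3*2/3 = 5/9
  d_1[S1] = 1/3*2/3 + 2/3*1/3 = 4/9
d_1 = (S0=5/9, S1=4/9)
  d_2[S0] = 5/9*1/3 + 4/9*2/3 = 13/27
  d_2[S1] = 5/9*2/3 + 4/9*1/3 = 14/27
d_2 = (S0=13/27, S1=14/27)
  d_3[S0] = 13/27*1/3 + 14/27*2/3 = 41/81
  d_3[S1] = 13/27*2/3 + 14/27*1/3 = 40/81
d_3 = (S0=41/81, S1=40/81)
  d_4[S0] = 41/81*1/3 + 40/81*2/3 = 121/243
  d_4[S1] = 41/81*2/3 + 40/81*1/3 = 122/243
d_4 = (S0=121/243, S1=122/243)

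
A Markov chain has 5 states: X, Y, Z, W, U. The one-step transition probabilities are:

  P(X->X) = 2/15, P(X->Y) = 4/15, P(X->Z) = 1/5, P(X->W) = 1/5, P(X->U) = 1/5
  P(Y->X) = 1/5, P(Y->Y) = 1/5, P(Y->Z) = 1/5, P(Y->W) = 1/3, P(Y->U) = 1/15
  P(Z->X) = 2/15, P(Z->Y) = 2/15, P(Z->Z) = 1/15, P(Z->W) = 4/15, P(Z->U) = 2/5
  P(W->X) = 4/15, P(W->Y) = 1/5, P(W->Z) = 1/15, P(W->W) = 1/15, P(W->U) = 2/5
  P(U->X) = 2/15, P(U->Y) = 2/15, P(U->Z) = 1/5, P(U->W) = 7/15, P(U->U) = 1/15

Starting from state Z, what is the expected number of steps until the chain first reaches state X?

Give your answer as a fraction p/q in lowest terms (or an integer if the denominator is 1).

Let h_i = expected steps to first reach X from state i.
Boundary: h_X = 0.
First-step equations for the other states:
  h_Y = 1 + 1/5*h_X + 1/5*h_Y + 1/5*h_Z + 1/3*h_W + 1/15*h_U
  h_Z = 1 + 2/15*h_X + 2/15*h_Y + 1/15*h_Z + 4/15*h_W + 2/5*h_U
  h_W = 1 + 4/15*h_X + 1/5*h_Y + 1/15*h_Z + 1/15*h_W + 2/5*h_U
  h_U = 1 + 2/15*h_X + 2/15*h_Y + 1/5*h_Z + 7/15*h_W + 1/15*h_U

Substituting h_X = 0 and rearranging gives the linear system (I - Q) h = 1:
  [4/5, -1/5, -1/3, -1/15] . (h_Y, h_Z, h_W, h_U) = 1
  [-2/15, 14/15, -4/15, -2/5] . (h_Y, h_Z, h_W, h_U) = 1
  [-1/5, -1/15, 14/15, -2/5] . (h_Y, h_Z, h_W, h_U) = 1
  [-2/15, -1/5, -7/15, 14/15] . (h_Y, h_Z, h_W, h_U) = 1

Solving yields:
  h_Y = 69975/13652
  h_Z = 75525/13652
  h_W = 66825/13652
  h_U = 18555/3413

Starting state is Z, so the expected hitting time is h_Z = 75525/13652.

Answer: 75525/13652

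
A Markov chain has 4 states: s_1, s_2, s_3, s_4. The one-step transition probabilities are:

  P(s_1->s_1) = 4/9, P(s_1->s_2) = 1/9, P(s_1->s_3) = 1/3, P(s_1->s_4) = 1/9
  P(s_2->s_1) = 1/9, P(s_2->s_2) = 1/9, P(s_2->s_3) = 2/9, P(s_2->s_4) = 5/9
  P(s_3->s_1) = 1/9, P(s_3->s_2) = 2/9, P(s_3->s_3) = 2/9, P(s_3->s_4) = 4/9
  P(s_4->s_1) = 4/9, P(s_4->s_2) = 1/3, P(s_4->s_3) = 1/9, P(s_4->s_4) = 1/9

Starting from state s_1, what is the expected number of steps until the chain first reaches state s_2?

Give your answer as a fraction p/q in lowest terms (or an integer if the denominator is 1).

Let h_i = expected steps to first reach s_2 from state i.
Boundary: h_s_2 = 0.
First-step equations for the other states:
  h_s_1 = 1 + 4/9*h_s_1 + 1/9*h_s_2 + 1/3*h_s_3 + 1/9*h_s_4
  h_s_3 = 1 + 1/9*h_s_1 + 2/9*h_s_2 + 2/9*h_s_3 + 4/9*h_s_4
  h_s_4 = 1 + 4/9*h_s_1 + 1/3*h_s_2 + 1/9*h_s_3 + 1/9*h_s_4

Substituting h_s_2 = 0 and rearranging gives the linear system (I - Q) h = 1:
  [5/9, -1/3, -1/9] . (h_s_1, h_s_3, h_s_4) = 1
  [-1/9, 7/9, -4/9] . (h_s_1, h_s_3, h_s_4) = 1
  [-4/9, -1/9, 8/9] . (h_s_1, h_s_3, h_s_4) = 1

Solving yields:
  h_s_1 = 288/53
  h_s_3 = 243/53
  h_s_4 = 234/53

Starting state is s_1, so the expected hitting time is h_s_1 = 288/53.

Answer: 288/53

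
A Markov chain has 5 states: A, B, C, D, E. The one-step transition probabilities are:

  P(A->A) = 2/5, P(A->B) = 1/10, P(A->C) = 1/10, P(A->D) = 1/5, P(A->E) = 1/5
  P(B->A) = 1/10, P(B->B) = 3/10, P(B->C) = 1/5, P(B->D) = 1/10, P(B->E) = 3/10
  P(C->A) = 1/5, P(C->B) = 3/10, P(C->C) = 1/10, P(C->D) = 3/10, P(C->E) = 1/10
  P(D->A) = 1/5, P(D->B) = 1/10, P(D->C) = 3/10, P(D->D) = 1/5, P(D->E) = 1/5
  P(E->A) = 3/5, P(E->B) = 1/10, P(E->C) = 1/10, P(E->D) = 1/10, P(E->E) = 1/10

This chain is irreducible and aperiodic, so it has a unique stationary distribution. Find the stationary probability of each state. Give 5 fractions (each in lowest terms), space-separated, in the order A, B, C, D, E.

The stationary distribution satisfies pi = pi * P, i.e.:
  pi_A = 2/5*pi_A + 1/10*pi_B + 1/5*pi_C + 1/5*pi_D + 3/5*pi_E
  pi_B = 1/10*pi_A + 3/10*pi_B + 3/10*pi_C + 1/10*pi_D + 1/10*pi_E
  pi_C = 1/10*pi_A + 1/5*pi_B + 1/10*pi_C + 3/10*pi_D + 1/10*pi_E
  pi_D = 1/5*pi_A + 1/10*pi_B + 3/10*pi_C + 1/5*pi_D + 1/10*pi_E
  pi_E = 1/5*pi_A + 3/10*pi_B + 1/10*pi_C + 1/5*pi_D + 1/10*pi_E
with normalization: pi_A + pi_B + pi_C + pi_D + pi_E = 1.

Using the first 4 balance equations plus normalization, the linear system A*pi = b is:
  [-3/5, 1/10, 1/5, 1/5, 3/5] . pi = 0
  [1/10, -7/10, 3/10, 1/10, 1/10] . pi = 0
  [1/10, 1/5, -9/10, 3/10, 1/10] . pi = 0
  [1/5, 1/10, 3/10, -4/5, 1/10] . pi = 0
  [1, 1, 1, 1, 1] . pi = 1

Solving yields:
  pi_A = 677/2109
  pi_B = 344/2109
  pi_C = 643/4218
  pi_D = 127/703
  pi_E = 257/1406

Verification (pi * P):
  677/2109*2/5 + 344/2109*1/10 + 643/4218*1/5 + 127/703*1/5 + 257/1406*3/5 = 677/2109 = pi_A  (ok)
  677/2109*1/10 + 344/2109*3/10 + 643/4218*3/10 + 127/703*1/10 + 257/1406*1/10 = 344/2109 = pi_B  (ok)
  677/2109*1/10 + 344/2109*1/5 + 643/4218*1/10 + 127/703*3/10 + 257/1406*1/10 = 643/4218 = pi_C  (ok)
  677/2109*1/5 + 344/2109*1/10 + 643/4218*3/10 + 127/703*1/5 + 257/1406*1/10 = 127/703 = pi_D  (ok)
  677/2109*1/5 + 344/2109*3/10 + 643/4218*1/10 + 127/703*1/5 + 257/1406*1/10 = 257/1406 = pi_E  (ok)

Answer: 677/2109 344/2109 643/4218 127/703 257/1406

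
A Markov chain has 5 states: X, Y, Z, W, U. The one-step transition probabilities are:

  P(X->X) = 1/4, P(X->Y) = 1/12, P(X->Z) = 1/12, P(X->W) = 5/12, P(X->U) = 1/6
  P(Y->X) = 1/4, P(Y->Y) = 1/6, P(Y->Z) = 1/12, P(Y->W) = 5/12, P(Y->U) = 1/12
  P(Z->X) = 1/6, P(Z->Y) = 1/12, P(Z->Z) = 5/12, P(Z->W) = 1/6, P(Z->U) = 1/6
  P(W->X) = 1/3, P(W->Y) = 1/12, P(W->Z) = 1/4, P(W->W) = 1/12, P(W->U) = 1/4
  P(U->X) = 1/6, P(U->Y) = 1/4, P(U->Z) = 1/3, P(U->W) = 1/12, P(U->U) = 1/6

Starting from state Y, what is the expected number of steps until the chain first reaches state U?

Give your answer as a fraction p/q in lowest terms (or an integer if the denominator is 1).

Answer: 19296/3221

Derivation:
Let h_i = expected steps to first reach U from state i.
Boundary: h_U = 0.
First-step equations for the other states:
  h_X = 1 + 1/4*h_X + 1/12*h_Y + 1/12*h_Z + 5/12*h_W + 1/6*h_U
  h_Y = 1 + 1/4*h_X + 1/6*h_Y + 1/12*h_Z + 5/12*h_W + 1/12*h_U
  h_Z = 1 + 1/6*h_X + 1/12*h_Y + 5/12*h_Z + 1/6*h_W + 1/6*h_U
  h_W = 1 + 1/3*h_X + 1/12*h_Y + 1/4*h_Z + 1/12*h_W + 1/4*h_U

Substituting h_U = 0 and rearranging gives the linear system (I - Q) h = 1:
  [3/4, -1/12, -1/12, -5/12] . (h_X, h_Y, h_Z, h_W) = 1
  [-1/4, 5/6, -1/12, -5/12] . (h_X, h_Y, h_Z, h_W) = 1
  [-1/6, -1/12, 7/12, -1/6] . (h_X, h_Y, h_Z, h_W) = 1
  [-1/3, -1/12, -1/4, 11/12] . (h_X, h_Y, h_Z, h_W) = 1

Solving yields:
  h_X = 17688/3221
  h_Y = 19296/3221
  h_Z = 18084/3221
  h_W = 16632/3221

Starting state is Y, so the expected hitting time is h_Y = 19296/3221.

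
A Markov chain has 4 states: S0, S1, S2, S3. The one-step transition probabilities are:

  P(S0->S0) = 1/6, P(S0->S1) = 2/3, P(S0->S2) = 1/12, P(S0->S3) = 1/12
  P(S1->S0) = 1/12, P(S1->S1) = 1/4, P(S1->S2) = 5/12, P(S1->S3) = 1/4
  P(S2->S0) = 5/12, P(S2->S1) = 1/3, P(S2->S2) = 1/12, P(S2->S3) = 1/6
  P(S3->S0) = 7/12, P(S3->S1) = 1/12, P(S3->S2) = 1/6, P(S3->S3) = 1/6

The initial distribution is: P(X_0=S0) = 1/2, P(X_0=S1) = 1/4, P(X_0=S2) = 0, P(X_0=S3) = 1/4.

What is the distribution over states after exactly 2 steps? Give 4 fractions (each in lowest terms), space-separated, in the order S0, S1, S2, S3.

Answer: 23/96 199/576 15/64 13/72

Derivation:
Propagating the distribution step by step (d_{t+1} = d_t * P):
d_0 = (S0=1/2, S1=1/4, S2=0, S3=1/4)
  d_1[S0] = 1/2*1/6 + 1/4*1/12 + 0*5/12 + 1/4*7/12 = 1/4
  d_1[S1] = 1/2*2/3 + 1/4*1/4 + 0*1/3 + 1/4*1/12 = 5/12
  d_1[S2] = 1/2*1/12 + 1/4*5/12 + 0*1/12 + 1/4*1/6 = 3/16
  d_1[S3] = 1/2*1/12 + 1/4*1/4 + 0*1/6 + 1/4*1/6 = 7/48
d_1 = (S0=1/4, S1=5/12, S2=3/16, S3=7/48)
  d_2[S0] = 1/4*1/6 + 5/12*1/12 + 3/16*5/12 + 7/48*7/12 = 23/96
  d_2[S1] = 1/4*2/3 + 5/12*1/4 + 3/16*1/3 + 7/48*1/12 = 199/576
  d_2[S2] = 1/4*1/12 + 5/12*5/12 + 3/16*1/12 + 7/48*1/6 = 15/64
  d_2[S3] = 1/4*1/12 + 5/12*1/4 + 3/16*1/6 + 7/48*1/6 = 13/72
d_2 = (S0=23/96, S1=199/576, S2=15/64, S3=13/72)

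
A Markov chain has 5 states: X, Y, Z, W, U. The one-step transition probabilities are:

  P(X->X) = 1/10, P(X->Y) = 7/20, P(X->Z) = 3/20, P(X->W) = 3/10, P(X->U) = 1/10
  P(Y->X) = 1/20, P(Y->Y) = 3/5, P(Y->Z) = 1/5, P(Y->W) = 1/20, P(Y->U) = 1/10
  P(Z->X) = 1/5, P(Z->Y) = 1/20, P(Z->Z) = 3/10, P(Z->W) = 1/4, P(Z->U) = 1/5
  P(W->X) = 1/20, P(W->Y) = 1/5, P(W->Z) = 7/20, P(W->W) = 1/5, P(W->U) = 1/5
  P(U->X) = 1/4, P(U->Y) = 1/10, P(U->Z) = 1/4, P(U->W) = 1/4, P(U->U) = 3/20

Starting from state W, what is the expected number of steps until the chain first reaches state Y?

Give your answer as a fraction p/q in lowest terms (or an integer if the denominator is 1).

Answer: 58580/9317

Derivation:
Let h_i = expected steps to first reach Y from state i.
Boundary: h_Y = 0.
First-step equations for the other states:
  h_X = 1 + 1/10*h_X + 7/20*h_Y + 3/20*h_Z + 3/10*h_W + 1/10*h_U
  h_Z = 1 + 1/5*h_X + 1/20*h_Y + 3/10*h_Z + 1/4*h_W + 1/5*h_U
  h_W = 1 + 1/20*h_X + 1/5*h_Y + 7/20*h_Z + 1/5*h_W + 1/5*h_U
  h_U = 1 + 1/4*h_X + 1/10*h_Y + 1/4*h_Z + 1/4*h_W + 3/20*h_U

Substituting h_Y = 0 and rearranging gives the linear system (I - Q) h = 1:
  [9/10, -3/20, -3/10, -1/10] . (h_X, h_Z, h_W, h_U) = 1
  [-1/5, 7/10, -1/4, -1/5] . (h_X, h_Z, h_W, h_U) = 1
  [-1/20, -7/20, 4/5, -1/5] . (h_X, h_Z, h_W, h_U) = 1
  [-1/4, -1/4, -1/4, 17/20] . (h_X, h_Z, h_W, h_U) = 1

Solving yields:
  h_X = 6800/1331
  h_Z = 9340/1331
  h_W = 58580/9317
  h_U = 61420/9317

Starting state is W, so the expected hitting time is h_W = 58580/9317.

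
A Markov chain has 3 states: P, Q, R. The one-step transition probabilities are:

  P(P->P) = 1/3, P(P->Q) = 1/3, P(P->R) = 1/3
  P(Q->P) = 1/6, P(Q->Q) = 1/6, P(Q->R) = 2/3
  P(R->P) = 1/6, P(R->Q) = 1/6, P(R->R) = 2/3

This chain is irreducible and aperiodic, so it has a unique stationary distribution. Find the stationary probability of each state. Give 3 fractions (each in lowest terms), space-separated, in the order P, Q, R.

The stationary distribution satisfies pi = pi * P, i.e.:
  pi_P = 1/3*pi_P + 1/6*pi_Q + 1/6*pi_R
  pi_Q = 1/3*pi_P + 1/6*pi_Q + 1/6*pi_R
  pi_R = 1/3*pi_P + 2/3*pi_Q + 2/3*pi_R
with normalization: pi_P + pi_Q + pi_R = 1.

Using the first 2 balance equations plus normalization, the linear system A*pi = b is:
  [-2/3, 1/6, 1/6] . pi = 0
  [1/3, -5/6, 1/6] . pi = 0
  [1, 1, 1] . pi = 1

Solving yields:
  pi_P = 1/5
  pi_Q = 1/5
  pi_R = 3/5

Verification (pi * P):
  1/5*1/3 + 1/5*1/6 + 3/5*1/6 = 1/5 = pi_P  (ok)
  1/5*1/3 + 1/5*1/6 + 3/5*1/6 = 1/5 = pi_Q  (ok)
  1/5*1/3 + 1/5*2/3 + 3/5*2/3 = 3/5 = pi_R  (ok)

Answer: 1/5 1/5 3/5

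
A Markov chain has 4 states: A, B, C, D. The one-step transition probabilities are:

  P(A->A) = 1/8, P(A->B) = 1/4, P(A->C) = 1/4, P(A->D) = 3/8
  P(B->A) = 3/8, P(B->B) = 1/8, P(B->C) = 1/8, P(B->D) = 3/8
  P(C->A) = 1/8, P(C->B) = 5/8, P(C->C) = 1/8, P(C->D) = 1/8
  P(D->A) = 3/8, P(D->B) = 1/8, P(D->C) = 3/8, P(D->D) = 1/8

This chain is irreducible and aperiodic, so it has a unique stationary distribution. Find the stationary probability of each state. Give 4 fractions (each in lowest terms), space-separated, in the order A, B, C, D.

The stationary distribution satisfies pi = pi * P, i.e.:
  pi_A = 1/8*pi_A + 3/8*pi_B + 1/8*pi_C + 3/8*pi_D
  pi_B = 1/4*pi_A + 1/8*pi_B + 5/8*pi_C + 1/8*pi_D
  pi_C = 1/4*pi_A + 1/8*pi_B + 1/8*pi_C + 3/8*pi_D
  pi_D = 3/8*pi_A + 3/8*pi_B + 1/8*pi_C + 1/8*pi_D
with normalization: pi_A + pi_B + pi_C + pi_D = 1.

Using the first 3 balance equations plus normalization, the linear system A*pi = b is:
  [-7/8, 3/8, 1/8, 3/8] . pi = 0
  [1/4, -7/8, 5/8, 1/8] . pi = 0
  [1/4, 1/8, -7/8, 3/8] . pi = 0
  [1, 1, 1, 1] . pi = 1

Solving yields:
  pi_A = 11/43
  pi_B = 23/86
  pi_C = 19/86
  pi_D = 11/43

Verification (pi * P):
  11/43*1/8 + 23/86*3/8 + 19/86*1/8 + 11/43*3/8 = 11/43 = pi_A  (ok)
  11/43*1/4 + 23/86*1/8 + 19/86*5/8 + 11/43*1/8 = 23/86 = pi_B  (ok)
  11/43*1/4 + 23/86*1/8 + 19/86*1/8 + 11/43*3/8 = 19/86 = pi_C  (ok)
  11/43*3/8 + 23/86*3/8 + 19/86*1/8 + 11/43*1/8 = 11/43 = pi_D  (ok)

Answer: 11/43 23/86 19/86 11/43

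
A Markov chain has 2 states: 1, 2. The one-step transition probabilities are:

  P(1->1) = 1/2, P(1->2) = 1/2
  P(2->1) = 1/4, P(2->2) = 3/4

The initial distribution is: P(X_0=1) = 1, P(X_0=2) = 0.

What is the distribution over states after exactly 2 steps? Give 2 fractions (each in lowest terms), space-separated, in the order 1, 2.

Answer: 3/8 5/8

Derivation:
Propagating the distribution step by step (d_{t+1} = d_t * P):
d_0 = (1=1, 2=0)
  d_1[1] = 1*1/2 + 0*1/4 = 1/2
  d_1[2] = 1*1/2 + 0*3/4 = 1/2
d_1 = (1=1/2, 2=1/2)
  d_2[1] = 1/2*1/2 + 1/2*1/4 = 3/8
  d_2[2] = 1/2*1/2 + 1/2*3/4 = 5/8
d_2 = (1=3/8, 2=5/8)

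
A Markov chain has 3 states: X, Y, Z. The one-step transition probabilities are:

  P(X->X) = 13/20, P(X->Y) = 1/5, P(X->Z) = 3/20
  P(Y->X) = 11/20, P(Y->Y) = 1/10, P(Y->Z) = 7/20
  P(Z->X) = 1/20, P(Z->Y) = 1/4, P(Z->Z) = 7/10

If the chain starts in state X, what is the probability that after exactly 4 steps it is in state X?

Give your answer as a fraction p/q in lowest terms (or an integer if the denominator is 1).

Answer: 34247/80000

Derivation:
Computing P^4 by repeated multiplication:
P^1 =
  X: [13/20, 1/5, 3/20]
  Y: [11/20, 1/10, 7/20]
  Z: [1/20, 1/4, 7/10]
P^2 =
  X: [27/50, 3/16, 109/400]
  Y: [43/100, 83/400, 29/80]
  Z: [41/200, 21/100, 117/200]
P^3 =
  X: [1871/4000, 1559/8000, 2699/8000]
  Y: [1647/4000, 1579/8000, 3127/8000]
  Z: [139/500, 833/4000, 411/800]
P^4 =
  X: [34247/80000, 31581/160000, 2397/6400]
  Y: [31659/80000, 31969/160000, 64713/160000]
  Z: [12837/40000, 16389/80000, 37937/80000]

(P^4)[X -> X] = 34247/80000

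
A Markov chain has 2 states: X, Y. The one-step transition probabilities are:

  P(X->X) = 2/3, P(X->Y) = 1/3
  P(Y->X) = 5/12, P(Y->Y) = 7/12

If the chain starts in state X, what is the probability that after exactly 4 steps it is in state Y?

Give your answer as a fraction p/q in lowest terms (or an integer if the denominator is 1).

Computing P^4 by repeated multiplication:
P^1 =
  X: [2/3, 1/3]
  Y: [5/12, 7/12]
P^2 =
  X: [7/12, 5/12]
  Y: [25/48, 23/48]
P^3 =
  X: [9/16, 7/16]
  Y: [35/64, 29/64]
P^4 =
  X: [107/192, 85/192]
  Y: [425/768, 343/768]

(P^4)[X -> Y] = 85/192

Answer: 85/192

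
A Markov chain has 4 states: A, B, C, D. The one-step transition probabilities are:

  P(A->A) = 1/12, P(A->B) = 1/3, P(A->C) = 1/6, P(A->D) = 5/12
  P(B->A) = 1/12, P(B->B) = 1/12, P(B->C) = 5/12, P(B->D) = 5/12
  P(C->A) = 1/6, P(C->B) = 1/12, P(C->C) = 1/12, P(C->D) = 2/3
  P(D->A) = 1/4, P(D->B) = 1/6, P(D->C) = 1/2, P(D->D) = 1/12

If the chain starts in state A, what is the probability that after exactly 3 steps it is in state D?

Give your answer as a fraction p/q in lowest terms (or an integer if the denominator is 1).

Answer: 349/864

Derivation:
Computing P^3 by repeated multiplication:
P^1 =
  A: [1/12, 1/3, 1/6, 5/12]
  B: [1/12, 1/12, 5/12, 5/12]
  C: [1/6, 1/12, 1/12, 2/3]
  D: [1/4, 1/6, 1/2, 1/12]
P^2 =
  A: [1/6, 5/36, 3/8, 23/72]
  B: [3/16, 5/36, 7/24, 55/144]
  C: [29/144, 13/72, 29/72, 31/144]
  D: [5/36, 11/72, 7/36, 37/72]
P^3 =
  A: [145/864, 131/864, 239/864, 349/864]
  B: [37/216, 35/216, 263/864, 313/864]
  C: [11/72, 131/864, 1/4, 385/864]
  D: [5/27, 139/864, 311/864, 127/432]

(P^3)[A -> D] = 349/864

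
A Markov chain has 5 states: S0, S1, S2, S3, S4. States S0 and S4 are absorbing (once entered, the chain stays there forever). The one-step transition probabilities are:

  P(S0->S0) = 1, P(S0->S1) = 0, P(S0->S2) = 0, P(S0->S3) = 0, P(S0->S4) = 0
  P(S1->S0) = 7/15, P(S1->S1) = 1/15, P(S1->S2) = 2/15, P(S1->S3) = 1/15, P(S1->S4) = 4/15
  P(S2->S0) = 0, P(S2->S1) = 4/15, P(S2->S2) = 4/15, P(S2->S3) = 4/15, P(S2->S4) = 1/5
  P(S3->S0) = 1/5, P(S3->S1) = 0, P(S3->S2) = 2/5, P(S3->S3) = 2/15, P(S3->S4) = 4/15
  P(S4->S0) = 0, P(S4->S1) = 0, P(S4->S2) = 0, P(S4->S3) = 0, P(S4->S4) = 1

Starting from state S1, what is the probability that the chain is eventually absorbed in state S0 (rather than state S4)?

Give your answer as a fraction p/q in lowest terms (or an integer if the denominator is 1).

Answer: 445/769

Derivation:
Let a_i = P(absorbed in S0 | start in state i).
Boundary conditions: a_S0 = 1, a_S4 = 0.
For each transient state i, a_i = sum_j P(i->j) * a_j:
  a_S1 = 7/15*a_S0 + 1/15*a_S1 + 2/15*a_S2 + 1/15*a_S3 + 4/15*a_S4
  a_S2 = 0*a_S0 + 4/15*a_S1 + 4/15*a_S2 + 4/15*a_S3 + 1/5*a_S4
  a_S3 = 1/5*a_S0 + 0*a_S1 + 2/5*a_S2 + 2/15*a_S3 + 4/15*a_S4

Substituting a_S0 = 1 and a_S4 = 0, rearrange to (I - Q) a = r where r[i] = P(i -> S0):
  [14/15, -2/15, -1/15] . (a_S1, a_S2, a_S3) = 7/15
  [-4/15, 11/15, -4/15] . (a_S1, a_S2, a_S3) = 0
  [0, -2/5, 13/15] . (a_S1, a_S2, a_S3) = 1/5

Solving yields:
  a_S1 = 445/769
  a_S2 = 272/769
  a_S3 = 303/769

Starting state is S1, so the absorption probability is a_S1 = 445/769.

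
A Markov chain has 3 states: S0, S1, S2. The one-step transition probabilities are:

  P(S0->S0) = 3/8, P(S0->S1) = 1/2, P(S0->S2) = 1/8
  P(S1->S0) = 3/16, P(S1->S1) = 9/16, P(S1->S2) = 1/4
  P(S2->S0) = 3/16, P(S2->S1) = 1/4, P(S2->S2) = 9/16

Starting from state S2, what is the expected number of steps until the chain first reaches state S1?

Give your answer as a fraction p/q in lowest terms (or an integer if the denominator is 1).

Answer: 13/4

Derivation:
Let h_i = expected steps to first reach S1 from state i.
Boundary: h_S1 = 0.
First-step equations for the other states:
  h_S0 = 1 + 3/8*h_S0 + 1/2*h_S1 + 1/8*h_S2
  h_S2 = 1 + 3/16*h_S0 + 1/4*h_S1 + 9/16*h_S2

Substituting h_S1 = 0 and rearranging gives the linear system (I - Q) h = 1:
  [5/8, -1/8] . (h_S0, h_S2) = 1
  [-3/16, 7/16] . (h_S0, h_S2) = 1

Solving yields:
  h_S0 = 9/4
  h_S2 = 13/4

Starting state is S2, so the expected hitting time is h_S2 = 13/4.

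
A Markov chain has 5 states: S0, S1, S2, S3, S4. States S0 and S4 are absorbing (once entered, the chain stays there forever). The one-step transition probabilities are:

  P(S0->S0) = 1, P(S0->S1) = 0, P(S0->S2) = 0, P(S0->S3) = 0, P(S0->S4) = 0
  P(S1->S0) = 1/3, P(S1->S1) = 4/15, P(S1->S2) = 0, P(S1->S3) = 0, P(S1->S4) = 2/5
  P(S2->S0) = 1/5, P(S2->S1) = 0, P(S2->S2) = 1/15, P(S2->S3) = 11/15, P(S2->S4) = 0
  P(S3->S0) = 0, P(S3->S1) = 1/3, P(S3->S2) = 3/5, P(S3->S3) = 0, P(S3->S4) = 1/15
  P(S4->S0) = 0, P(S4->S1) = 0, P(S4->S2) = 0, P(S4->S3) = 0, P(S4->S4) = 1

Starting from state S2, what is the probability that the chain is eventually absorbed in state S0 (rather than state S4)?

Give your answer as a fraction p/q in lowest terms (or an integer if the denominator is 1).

Answer: 70/111

Derivation:
Let a_i = P(absorbed in S0 | start in state i).
Boundary conditions: a_S0 = 1, a_S4 = 0.
For each transient state i, a_i = sum_j P(i->j) * a_j:
  a_S1 = 1/3*a_S0 + 4/15*a_S1 + 0*a_S2 + 0*a_S3 + 2/5*a_S4
  a_S2 = 1/5*a_S0 + 0*a_S1 + 1/15*a_S2 + 11/15*a_S3 + 0*a_S4
  a_S3 = 0*a_S0 + 1/3*a_S1 + 3/5*a_S2 + 0*a_S3 + 1/15*a_S4

Substituting a_S0 = 1 and a_S4 = 0, rearrange to (I - Q) a = r where r[i] = P(i -> S0):
  [11/15, 0, 0] . (a_S1, a_S2, a_S3) = 1/3
  [0, 14/15, -11/15] . (a_S1, a_S2, a_S3) = 1/5
  [-1/3, -3/5, 1] . (a_S1, a_S2, a_S3) = 0

Solving yields:
  a_S1 = 5/11
  a_S2 = 70/111
  a_S3 = 647/1221

Starting state is S2, so the absorption probability is a_S2 = 70/111.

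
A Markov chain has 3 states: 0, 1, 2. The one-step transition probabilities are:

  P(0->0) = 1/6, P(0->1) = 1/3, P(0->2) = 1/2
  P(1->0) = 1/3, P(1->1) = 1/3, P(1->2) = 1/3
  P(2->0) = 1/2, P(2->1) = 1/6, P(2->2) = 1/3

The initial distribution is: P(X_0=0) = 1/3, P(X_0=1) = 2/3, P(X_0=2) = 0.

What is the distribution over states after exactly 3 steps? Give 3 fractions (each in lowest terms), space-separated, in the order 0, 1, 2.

Propagating the distribution step by step (d_{t+1} = d_t * P):
d_0 = (0=1/3, 1=2/3, 2=0)
  d_1[0] = 1/3*1/6 + 2/3*1/3 + 0*1/2 = 5/18
  d_1[1] = 1/3*1/3 + 2/3*1/3 + 0*1/6 = 1/3
  d_1[2] = 1/3*1/2 + 2/3*1/3 + 0*1/3 = 7/18
d_1 = (0=5/18, 1=1/3, 2=7/18)
  d_2[0] = 5/18*1/6 + 1/3*1/3 + 7/18*1/2 = 19/54
  d_2[1] = 5/18*1/3 + 1/3*1/3 + 7/18*1/6 = 29/108
  d_2[2] = 5/18*1/2 + 1/3*1/3 + 7/18*1/3 = 41/108
d_2 = (0=19/54, 1=29/108, 2=41/108)
  d_3[0] = 19/54*1/6 + 29/108*1/3 + 41/108*1/2 = 73/216
  d_3[1] = 19/54*1/3 + 29/108*1/3 + 41/108*1/6 = 175/648
  d_3[2] = 19/54*1/2 + 29/108*1/3 + 41/108*1/3 = 127/324
d_3 = (0=73/216, 1=175/648, 2=127/324)

Answer: 73/216 175/648 127/324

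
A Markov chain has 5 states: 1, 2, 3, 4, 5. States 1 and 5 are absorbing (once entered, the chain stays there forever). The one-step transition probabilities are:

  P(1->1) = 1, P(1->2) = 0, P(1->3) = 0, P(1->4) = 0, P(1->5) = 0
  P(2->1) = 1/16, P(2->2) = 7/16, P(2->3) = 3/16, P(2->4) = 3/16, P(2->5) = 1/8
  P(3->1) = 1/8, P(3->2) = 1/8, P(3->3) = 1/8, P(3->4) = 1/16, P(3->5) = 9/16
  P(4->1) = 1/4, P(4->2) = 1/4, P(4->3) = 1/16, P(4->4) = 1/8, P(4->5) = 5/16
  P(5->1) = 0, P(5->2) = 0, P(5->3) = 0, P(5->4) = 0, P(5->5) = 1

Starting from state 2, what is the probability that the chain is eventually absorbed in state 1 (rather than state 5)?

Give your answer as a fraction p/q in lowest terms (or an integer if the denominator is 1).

Answer: 31/99

Derivation:
Let a_i = P(absorbed in 1 | start in state i).
Boundary conditions: a_1 = 1, a_5 = 0.
For each transient state i, a_i = sum_j P(i->j) * a_j:
  a_2 = 1/16*a_1 + 7/16*a_2 + 3/16*a_3 + 3/16*a_4 + 1/8*a_5
  a_3 = 1/8*a_1 + 1/8*a_2 + 1/8*a_3 + 1/16*a_4 + 9/16*a_5
  a_4 = 1/4*a_1 + 1/4*a_2 + 1/16*a_3 + 1/8*a_4 + 5/16*a_5

Substituting a_1 = 1 and a_5 = 0, rearrange to (I - Q) a = r where r[i] = P(i -> 1):
  [9/16, -3/16, -3/16] . (a_2, a_3, a_4) = 1/16
  [-1/8, 7/8, -1/16] . (a_2, a_3, a_4) = 1/8
  [-1/4, -1/16, 7/8] . (a_2, a_3, a_4) = 1/4

Solving yields:
  a_2 = 31/99
  a_3 = 64/297
  a_4 = 116/297

Starting state is 2, so the absorption probability is a_2 = 31/99.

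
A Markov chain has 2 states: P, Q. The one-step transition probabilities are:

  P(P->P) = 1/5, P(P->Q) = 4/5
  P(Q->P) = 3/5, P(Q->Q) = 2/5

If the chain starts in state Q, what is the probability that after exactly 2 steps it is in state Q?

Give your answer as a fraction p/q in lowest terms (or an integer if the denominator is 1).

Answer: 16/25

Derivation:
Computing P^2 by repeated multiplication:
P^1 =
  P: [1/5, 4/5]
  Q: [3/5, 2/5]
P^2 =
  P: [13/25, 12/25]
  Q: [9/25, 16/25]

(P^2)[Q -> Q] = 16/25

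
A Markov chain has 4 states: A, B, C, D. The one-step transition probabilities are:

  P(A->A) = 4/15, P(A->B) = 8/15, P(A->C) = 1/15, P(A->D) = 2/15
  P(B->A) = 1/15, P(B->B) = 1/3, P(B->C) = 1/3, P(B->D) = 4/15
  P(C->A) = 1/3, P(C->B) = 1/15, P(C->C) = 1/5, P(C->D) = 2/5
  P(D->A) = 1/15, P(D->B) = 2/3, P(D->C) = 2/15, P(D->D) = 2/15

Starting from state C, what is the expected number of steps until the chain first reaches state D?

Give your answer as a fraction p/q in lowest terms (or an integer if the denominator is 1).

Answer: 10/3

Derivation:
Let h_i = expected steps to first reach D from state i.
Boundary: h_D = 0.
First-step equations for the other states:
  h_A = 1 + 4/15*h_A + 8/15*h_B + 1/15*h_C + 2/15*h_D
  h_B = 1 + 1/15*h_A + 1/3*h_B + 1/3*h_C + 4/15*h_D
  h_C = 1 + 1/3*h_A + 1/15*h_B + 1/5*h_C + 2/5*h_D

Substituting h_D = 0 and rearranging gives the linear system (I - Q) h = 1:
  [11/15, -8/15, -1/15] . (h_A, h_B, h_C) = 1
  [-1/15, 2/3, -1/3] . (h_A, h_B, h_C) = 1
  [-1/3, -1/15, 4/5] . (h_A, h_B, h_C) = 1

Solving yields:
  h_A = 655/153
  h_B = 550/153
  h_C = 10/3

Starting state is C, so the expected hitting time is h_C = 10/3.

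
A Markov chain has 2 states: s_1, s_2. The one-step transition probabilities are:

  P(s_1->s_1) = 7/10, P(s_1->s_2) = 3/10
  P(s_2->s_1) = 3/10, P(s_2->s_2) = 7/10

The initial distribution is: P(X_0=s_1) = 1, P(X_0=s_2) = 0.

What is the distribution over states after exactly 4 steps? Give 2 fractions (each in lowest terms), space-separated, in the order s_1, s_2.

Answer: 641/1250 609/1250

Derivation:
Propagating the distribution step by step (d_{t+1} = d_t * P):
d_0 = (s_1=1, s_2=0)
  d_1[s_1] = 1*7/10 + 0*3/10 = 7/10
  d_1[s_2] = 1*3/10 + 0*7/10 = 3/10
d_1 = (s_1=7/10, s_2=3/10)
  d_2[s_1] = 7/10*7/10 + 3/10*3/10 = 29/50
  d_2[s_2] = 7/10*3/10 + 3/10*7/10 = 21/50
d_2 = (s_1=29/50, s_2=21/50)
  d_3[s_1] = 29/50*7/10 + 21/50*3/10 = 133/250
  d_3[s_2] = 29/50*3/10 + 21/50*7/10 = 117/250
d_3 = (s_1=133/250, s_2=117/250)
  d_4[s_1] = 133/250*7/10 + 117/250*3/10 = 641/1250
  d_4[s_2] = 133/250*3/10 + 117/250*7/10 = 609/1250
d_4 = (s_1=641/1250, s_2=609/1250)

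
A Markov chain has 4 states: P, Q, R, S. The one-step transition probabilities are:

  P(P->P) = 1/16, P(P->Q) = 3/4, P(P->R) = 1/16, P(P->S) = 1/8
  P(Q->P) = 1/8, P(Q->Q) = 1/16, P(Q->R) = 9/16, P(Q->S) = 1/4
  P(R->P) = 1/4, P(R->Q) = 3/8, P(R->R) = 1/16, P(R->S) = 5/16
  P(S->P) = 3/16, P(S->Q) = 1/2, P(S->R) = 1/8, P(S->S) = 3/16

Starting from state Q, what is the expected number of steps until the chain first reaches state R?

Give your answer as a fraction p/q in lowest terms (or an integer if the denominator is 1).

Answer: 4656/1867

Derivation:
Let h_i = expected steps to first reach R from state i.
Boundary: h_R = 0.
First-step equations for the other states:
  h_P = 1 + 1/16*h_P + 3/4*h_Q + 1/16*h_R + 1/8*h_S
  h_Q = 1 + 1/8*h_P + 1/16*h_Q + 9/16*h_R + 1/4*h_S
  h_S = 1 + 3/16*h_P + 1/2*h_Q + 1/8*h_R + 3/16*h_S

Substituting h_R = 0 and rearranging gives the linear system (I - Q) h = 1:
  [15/16, -3/4, -1/8] . (h_P, h_Q, h_S) = 1
  [-1/8, 15/16, -1/4] . (h_P, h_Q, h_S) = 1
  [-3/16, -1/2, 13/16] . (h_P, h_Q, h_S) = 1

Solving yields:
  h_P = 6608/1867
  h_Q = 4656/1867
  h_S = 6688/1867

Starting state is Q, so the expected hitting time is h_Q = 4656/1867.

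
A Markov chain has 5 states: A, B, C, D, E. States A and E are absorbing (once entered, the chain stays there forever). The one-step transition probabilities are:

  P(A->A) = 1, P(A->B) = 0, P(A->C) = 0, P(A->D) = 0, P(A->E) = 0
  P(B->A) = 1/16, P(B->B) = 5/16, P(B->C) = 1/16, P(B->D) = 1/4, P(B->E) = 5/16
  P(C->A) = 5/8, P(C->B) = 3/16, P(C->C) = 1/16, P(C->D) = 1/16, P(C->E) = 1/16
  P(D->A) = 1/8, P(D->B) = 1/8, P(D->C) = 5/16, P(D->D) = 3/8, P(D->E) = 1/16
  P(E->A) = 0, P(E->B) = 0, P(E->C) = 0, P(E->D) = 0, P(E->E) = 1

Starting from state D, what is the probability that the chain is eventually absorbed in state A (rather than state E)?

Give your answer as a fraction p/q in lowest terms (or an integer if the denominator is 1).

Answer: 313/461

Derivation:
Let a_i = P(absorbed in A | start in state i).
Boundary conditions: a_A = 1, a_E = 0.
For each transient state i, a_i = sum_j P(i->j) * a_j:
  a_B = 1/16*a_A + 5/16*a_B + 1/16*a_C + 1/4*a_D + 5/16*a_E
  a_C = 5/8*a_A + 3/16*a_B + 1/16*a_C + 1/16*a_D + 1/16*a_E
  a_D = 1/8*a_A + 1/8*a_B + 5/16*a_C + 3/8*a_D + 1/16*a_E

Substituting a_A = 1 and a_E = 0, rearrange to (I - Q) a = r where r[i] = P(i -> A):
  [11/16, -1/16, -1/4] . (a_B, a_C, a_D) = 1/16
  [-3/16, 15/16, -1/16] . (a_B, a_C, a_D) = 5/8
  [-1/8, -5/16, 5/8] . (a_B, a_C, a_D) = 1/8

Solving yields:
  a_B = 189/461
  a_C = 366/461
  a_D = 313/461

Starting state is D, so the absorption probability is a_D = 313/461.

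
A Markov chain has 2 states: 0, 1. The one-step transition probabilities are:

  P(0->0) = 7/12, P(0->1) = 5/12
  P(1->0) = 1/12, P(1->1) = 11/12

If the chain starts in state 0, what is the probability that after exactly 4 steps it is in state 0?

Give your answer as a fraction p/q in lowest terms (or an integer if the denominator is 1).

Computing P^4 by repeated multiplication:
P^1 =
  0: [7/12, 5/12]
  1: [1/12, 11/12]
P^2 =
  0: [3/8, 5/8]
  1: [1/8, 7/8]
P^3 =
  0: [13/48, 35/48]
  1: [7/48, 41/48]
P^4 =
  0: [7/32, 25/32]
  1: [5/32, 27/32]

(P^4)[0 -> 0] = 7/32

Answer: 7/32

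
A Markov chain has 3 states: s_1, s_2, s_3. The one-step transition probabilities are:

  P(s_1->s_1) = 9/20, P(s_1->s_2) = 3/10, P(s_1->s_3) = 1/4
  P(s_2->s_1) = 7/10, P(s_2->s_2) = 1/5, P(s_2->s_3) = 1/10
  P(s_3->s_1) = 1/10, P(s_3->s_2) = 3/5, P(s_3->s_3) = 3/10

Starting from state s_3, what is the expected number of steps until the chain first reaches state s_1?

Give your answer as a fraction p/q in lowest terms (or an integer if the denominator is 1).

Answer: 14/5

Derivation:
Let h_i = expected steps to first reach s_1 from state i.
Boundary: h_s_1 = 0.
First-step equations for the other states:
  h_s_2 = 1 + 7/10*h_s_1 + 1/5*h_s_2 + 1/10*h_s_3
  h_s_3 = 1 + 1/10*h_s_1 + 3/5*h_s_2 + 3/10*h_s_3

Substituting h_s_1 = 0 and rearranging gives the linear system (I - Q) h = 1:
  [4/5, -1/10] . (h_s_2, h_s_3) = 1
  [-3/5, 7/10] . (h_s_2, h_s_3) = 1

Solving yields:
  h_s_2 = 8/5
  h_s_3 = 14/5

Starting state is s_3, so the expected hitting time is h_s_3 = 14/5.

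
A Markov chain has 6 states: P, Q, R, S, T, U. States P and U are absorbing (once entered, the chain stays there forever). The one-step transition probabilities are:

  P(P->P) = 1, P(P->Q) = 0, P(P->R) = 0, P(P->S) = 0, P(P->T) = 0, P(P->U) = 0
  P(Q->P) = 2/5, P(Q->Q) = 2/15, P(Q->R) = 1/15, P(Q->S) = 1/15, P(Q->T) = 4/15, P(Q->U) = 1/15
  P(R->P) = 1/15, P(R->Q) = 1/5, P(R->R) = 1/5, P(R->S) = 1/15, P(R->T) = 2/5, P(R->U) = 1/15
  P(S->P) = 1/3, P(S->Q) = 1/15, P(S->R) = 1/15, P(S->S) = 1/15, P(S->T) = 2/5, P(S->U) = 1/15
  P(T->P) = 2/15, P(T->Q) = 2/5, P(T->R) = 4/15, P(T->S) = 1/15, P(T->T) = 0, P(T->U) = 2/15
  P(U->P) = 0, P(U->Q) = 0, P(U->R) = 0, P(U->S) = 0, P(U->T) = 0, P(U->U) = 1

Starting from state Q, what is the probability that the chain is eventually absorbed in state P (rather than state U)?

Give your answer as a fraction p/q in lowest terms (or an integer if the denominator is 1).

Answer: 15750/20201

Derivation:
Let a_i = P(absorbed in P | start in state i).
Boundary conditions: a_P = 1, a_U = 0.
For each transient state i, a_i = sum_j P(i->j) * a_j:
  a_Q = 2/5*a_P + 2/15*a_Q + 1/15*a_R + 1/15*a_S + 4/15*a_T + 1/15*a_U
  a_R = 1/15*a_P + 1/5*a_Q + 1/5*a_R + 1/15*a_S + 2/5*a_T + 1/15*a_U
  a_S = 1/3*a_P + 1/15*a_Q + 1/15*a_R + 1/15*a_S + 2/5*a_T + 1/15*a_U
  a_T = 2/15*a_P + 2/5*a_Q + 4/15*a_R + 1/15*a_S + 0*a_T + 2/15*a_U

Substituting a_P = 1 and a_U = 0, rearrange to (I - Q) a = r where r[i] = P(i -> P):
  [13/15, -1/15, -1/15, -4/15] . (a_Q, a_R, a_S, a_T) = 2/5
  [-1/5, 4/5, -1/15, -2/5] . (a_Q, a_R, a_S, a_T) = 1/15
  [-1/15, -1/15, 14/15, -2/5] . (a_Q, a_R, a_S, a_T) = 1/3
  [-2/5, -4/15, -1/15, 1] . (a_Q, a_R, a_S, a_T) = 2/15

Solving yields:
  a_Q = 15750/20201
  a_R = 13717/20201
  a_S = 15175/20201
  a_T = 13663/20201

Starting state is Q, so the absorption probability is a_Q = 15750/20201.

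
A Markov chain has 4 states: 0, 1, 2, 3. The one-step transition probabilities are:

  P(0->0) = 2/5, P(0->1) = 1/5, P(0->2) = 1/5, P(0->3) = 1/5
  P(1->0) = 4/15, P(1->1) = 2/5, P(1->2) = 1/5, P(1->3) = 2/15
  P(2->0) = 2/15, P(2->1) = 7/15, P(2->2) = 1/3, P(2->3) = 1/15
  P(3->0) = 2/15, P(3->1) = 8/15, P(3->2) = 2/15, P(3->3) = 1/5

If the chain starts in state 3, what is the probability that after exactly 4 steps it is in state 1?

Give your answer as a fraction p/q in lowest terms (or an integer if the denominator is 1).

Answer: 6472/16875

Derivation:
Computing P^4 by repeated multiplication:
P^1 =
  0: [2/5, 1/5, 1/5, 1/5]
  1: [4/15, 2/5, 1/5, 2/15]
  2: [2/15, 7/15, 1/3, 1/15]
  3: [2/15, 8/15, 2/15, 1/5]
P^2 =
  0: [4/15, 9/25, 16/75, 4/25]
  1: [58/225, 17/45, 49/225, 11/75]
  2: [52/225, 91/225, 6/25, 28/225]
  3: [6/25, 92/225, 46/225, 11/75]
P^3 =
  0: [284/1125, 86/225, 49/225, 166/1125]
  1: [284/1125, 1291/3375, 148/675, 164/1125]
  2: [56/225, 1304/3375, 151/675, 476/3375]
  3: [34/135, 52/135, 734/3375, 491/3375]
P^4 =
  0: [4246/16875, 259/675, 137/625, 491/3375]
  1: [2548/10125, 19418/50625, 11113/50625, 7354/50625]
  2: [12718/50625, 6479/16875, 11159/50625, 2437/16875]
  3: [34/135, 6472/16875, 11102/50625, 7357/50625]

(P^4)[3 -> 1] = 6472/16875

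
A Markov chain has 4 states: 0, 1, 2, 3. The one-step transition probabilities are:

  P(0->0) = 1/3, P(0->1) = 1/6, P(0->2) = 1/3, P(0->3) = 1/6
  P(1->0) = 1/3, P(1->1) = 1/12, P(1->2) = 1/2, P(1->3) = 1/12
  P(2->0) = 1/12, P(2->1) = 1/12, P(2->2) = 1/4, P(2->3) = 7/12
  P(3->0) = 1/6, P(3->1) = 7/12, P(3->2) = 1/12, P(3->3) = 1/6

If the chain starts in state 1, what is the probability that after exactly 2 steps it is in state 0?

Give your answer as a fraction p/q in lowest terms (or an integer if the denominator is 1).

Computing P^2 by repeated multiplication:
P^1 =
  0: [1/3, 1/6, 1/3, 1/6]
  1: [1/3, 1/12, 1/2, 1/12]
  2: [1/12, 1/12, 1/4, 7/12]
  3: [1/6, 7/12, 1/12, 1/6]
P^2 =
  0: [2/9, 7/36, 7/24, 7/24]
  1: [7/36, 11/72, 41/144, 53/144]
  2: [25/144, 55/144, 13/72, 19/72]
  3: [41/144, 13/72, 55/144, 11/72]

(P^2)[1 -> 0] = 7/36

Answer: 7/36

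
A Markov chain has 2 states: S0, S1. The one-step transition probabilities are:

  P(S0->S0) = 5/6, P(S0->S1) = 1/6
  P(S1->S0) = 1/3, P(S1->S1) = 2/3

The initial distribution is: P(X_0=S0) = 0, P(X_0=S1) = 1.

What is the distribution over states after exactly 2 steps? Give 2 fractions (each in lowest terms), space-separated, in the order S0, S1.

Propagating the distribution step by step (d_{t+1} = d_t * P):
d_0 = (S0=0, S1=1)
  d_1[S0] = 0*5/6 + 1*1/3 = 1/3
  d_1[S1] = 0*1/6 + 1*2/3 = 2/3
d_1 = (S0=1/3, S1=2/3)
  d_2[S0] = 1/3*5/6 + 2/3*1/3 = 1/2
  d_2[S1] = 1/3*1/6 + 2/3*2/3 = 1/2
d_2 = (S0=1/2, S1=1/2)

Answer: 1/2 1/2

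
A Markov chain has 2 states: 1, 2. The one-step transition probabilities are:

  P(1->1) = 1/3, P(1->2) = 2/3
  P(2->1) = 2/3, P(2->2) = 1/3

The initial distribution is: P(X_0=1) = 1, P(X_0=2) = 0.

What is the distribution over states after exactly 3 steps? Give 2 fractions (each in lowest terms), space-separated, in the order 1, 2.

Propagating the distribution step by step (d_{t+1} = d_t * P):
d_0 = (1=1, 2=0)
  d_1[1] = 1*1/3 + 0*2/3 = 1/3
  d_1[2] = 1*2/3 + 0*1/3 = 2/3
d_1 = (1=1/3, 2=2/3)
  d_2[1] = 1/3*1/3 + 2/3*2/3 = 5/9
  d_2[2] = 1/3*2/3 + 2/3*1/3 = 4/9
d_2 = (1=5/9, 2=4/9)
  d_3[1] = 5/9*1/3 + 4/9*2/3 = 13/27
  d_3[2] = 5/9*2/3 + 4/9*1/3 = 14/27
d_3 = (1=13/27, 2=14/27)

Answer: 13/27 14/27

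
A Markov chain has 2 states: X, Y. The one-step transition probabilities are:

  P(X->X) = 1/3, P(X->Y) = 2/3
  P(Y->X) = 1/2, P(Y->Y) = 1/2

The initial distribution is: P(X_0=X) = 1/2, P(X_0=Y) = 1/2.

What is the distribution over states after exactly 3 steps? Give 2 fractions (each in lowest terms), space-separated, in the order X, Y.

Answer: 185/432 247/432

Derivation:
Propagating the distribution step by step (d_{t+1} = d_t * P):
d_0 = (X=1/2, Y=1/2)
  d_1[X] = 1/2*1/3 + 1/2*1/2 = 5/12
  d_1[Y] = 1/2*2/3 + 1/2*1/2 = 7/12
d_1 = (X=5/12, Y=7/12)
  d_2[X] = 5/12*1/3 + 7/12*1/2 = 31/72
  d_2[Y] = 5/12*2/3 + 7/12*1/2 = 41/72
d_2 = (X=31/72, Y=41/72)
  d_3[X] = 31/72*1/3 + 41/72*1/2 = 185/432
  d_3[Y] = 31/72*2/3 + 41/72*1/2 = 247/432
d_3 = (X=185/432, Y=247/432)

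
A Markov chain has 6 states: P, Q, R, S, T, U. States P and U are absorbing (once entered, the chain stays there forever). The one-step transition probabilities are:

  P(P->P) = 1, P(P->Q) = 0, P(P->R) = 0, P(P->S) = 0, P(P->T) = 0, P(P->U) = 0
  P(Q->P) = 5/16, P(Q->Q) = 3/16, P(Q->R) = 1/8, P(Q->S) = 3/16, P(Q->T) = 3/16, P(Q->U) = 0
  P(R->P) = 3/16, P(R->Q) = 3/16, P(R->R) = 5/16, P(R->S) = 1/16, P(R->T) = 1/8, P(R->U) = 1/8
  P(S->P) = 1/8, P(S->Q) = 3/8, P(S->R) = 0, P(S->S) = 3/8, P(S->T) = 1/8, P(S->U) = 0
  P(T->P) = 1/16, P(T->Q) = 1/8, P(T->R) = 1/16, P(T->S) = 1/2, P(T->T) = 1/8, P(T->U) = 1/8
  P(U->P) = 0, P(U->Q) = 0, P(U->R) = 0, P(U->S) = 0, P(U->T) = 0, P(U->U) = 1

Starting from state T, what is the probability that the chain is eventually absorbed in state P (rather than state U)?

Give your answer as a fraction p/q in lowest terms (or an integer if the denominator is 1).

Let a_i = P(absorbed in P | start in state i).
Boundary conditions: a_P = 1, a_U = 0.
For each transient state i, a_i = sum_j P(i->j) * a_j:
  a_Q = 5/16*a_P + 3/16*a_Q + 1/8*a_R + 3/16*a_S + 3/16*a_T + 0*a_U
  a_R = 3/16*a_P + 3/16*a_Q + 5/16*a_R + 1/16*a_S + 1/8*a_T + 1/8*a_U
  a_S = 1/8*a_P + 3/8*a_Q + 0*a_R + 3/8*a_S + 1/8*a_T + 0*a_U
  a_T = 1/16*a_P + 1/8*a_Q + 1/16*a_R + 1/2*a_S + 1/8*a_T + 1/8*a_U

Substituting a_P = 1 and a_U = 0, rearrange to (I - Q) a = r where r[i] = P(i -> P):
  [13/16, -1/8, -3/16, -3/16] . (a_Q, a_R, a_S, a_T) = 5/16
  [-3/16, 11/16, -1/16, -1/8] . (a_Q, a_R, a_S, a_T) = 3/16
  [-3/8, 0, 5/8, -1/8] . (a_Q, a_R, a_S, a_T) = 1/8
  [-1/8, -1/16, -1/2, 7/8] . (a_Q, a_R, a_S, a_T) = 1/16

Solving yields:
  a_Q = 1196/1377
  a_R = 997/1377
  a_S = 1198/1377
  a_T = 1025/1377

Starting state is T, so the absorption probability is a_T = 1025/1377.

Answer: 1025/1377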